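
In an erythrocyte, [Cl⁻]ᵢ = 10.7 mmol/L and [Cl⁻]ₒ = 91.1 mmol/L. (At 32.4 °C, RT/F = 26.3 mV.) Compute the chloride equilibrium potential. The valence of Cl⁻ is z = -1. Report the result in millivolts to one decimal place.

E = (26.3/z) · ln([Cl⁻]_out/[Cl⁻]_in) with z = -1.
For an anion, dividing by z = -1 reverses the sign.
= (26.3/-1) · ln(91.1/10.7) = -26.30 · ln(8.514)
= -26.30 · (2.1417) = -56.33 mV

-56.3 mV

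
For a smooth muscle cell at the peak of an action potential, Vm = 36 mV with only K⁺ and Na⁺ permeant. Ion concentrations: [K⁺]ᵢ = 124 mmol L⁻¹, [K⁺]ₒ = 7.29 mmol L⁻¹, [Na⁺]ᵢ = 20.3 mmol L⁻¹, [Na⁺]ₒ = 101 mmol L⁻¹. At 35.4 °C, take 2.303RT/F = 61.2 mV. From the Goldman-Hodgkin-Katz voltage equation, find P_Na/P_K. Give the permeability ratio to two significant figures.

21

Let α = P_Na/P_K. GHK: Vm = 61.2·log₁₀[(Kₒ + α·Naₒ)/(Kᵢ + α·Naᵢ)].
10^(Vm/61.2) = 10^(36.0/61.2) = 3.8747
So 3.8747·(Kᵢ + α·Naᵢ) = Kₒ + α·Naₒ → α = (3.8747·124.0 − 7.29) / (101.0 − 3.8747·20.3)
α = (480.5 − 7.29) / (101.0 − 78.66) = 473.2/22.34 = 21.18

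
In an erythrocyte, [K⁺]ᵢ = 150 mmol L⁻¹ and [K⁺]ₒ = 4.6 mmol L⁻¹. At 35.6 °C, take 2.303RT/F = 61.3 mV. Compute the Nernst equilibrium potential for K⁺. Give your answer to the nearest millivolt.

-93 mV

E = (61.3/z) · log₁₀([K⁺]_out/[K⁺]_in) with z = +1.
= (61.3/1) · log₁₀(4.6/150) = 61.30 · log₁₀(0.03067)
= 61.30 · (-1.5133) = -92.77 mV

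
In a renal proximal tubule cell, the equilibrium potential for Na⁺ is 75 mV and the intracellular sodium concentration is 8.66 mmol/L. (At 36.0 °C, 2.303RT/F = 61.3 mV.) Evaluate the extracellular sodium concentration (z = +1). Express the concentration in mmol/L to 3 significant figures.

145 mmol/L

Nernst: E = (61.3/1) · log₁₀([out]/[in]), so log₁₀([out]/[in]) = 75.0 × 1 / 61.3 = 1.2235.
[out]/[in] = 10^(1.2235) = 16.73.
[out] = 16.73 × 8.66 = 144.9 mmol/L.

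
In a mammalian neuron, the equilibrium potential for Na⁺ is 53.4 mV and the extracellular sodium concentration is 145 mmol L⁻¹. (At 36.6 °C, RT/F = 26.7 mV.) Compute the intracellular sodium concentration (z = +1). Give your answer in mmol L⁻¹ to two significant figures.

Nernst: E = (26.7/1) · ln([out]/[in]), so ln([out]/[in]) = 53.4 × 1 / 26.7 = 2.0000.
[out]/[in] = e^(2.0000) = 7.389.
[in] = 145 / 7.389 = 19.62 mmol L⁻¹.

20 mmol L⁻¹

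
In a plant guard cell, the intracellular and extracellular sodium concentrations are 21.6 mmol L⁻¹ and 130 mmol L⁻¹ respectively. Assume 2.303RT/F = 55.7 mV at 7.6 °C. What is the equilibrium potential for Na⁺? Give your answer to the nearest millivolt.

E = (55.7/z) · log₁₀([Na⁺]_out/[Na⁺]_in) with z = +1.
= (55.7/1) · log₁₀(130/21.6) = 55.70 · log₁₀(6.019)
= 55.70 · (0.7795) = 43.42 mV

43 mV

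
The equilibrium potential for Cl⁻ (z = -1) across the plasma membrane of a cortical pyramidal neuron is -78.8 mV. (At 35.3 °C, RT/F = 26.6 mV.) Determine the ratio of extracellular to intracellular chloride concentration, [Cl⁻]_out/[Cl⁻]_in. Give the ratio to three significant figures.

19.3

ln([out]/[in]) = E·z/(26.6) = -78.8 × -1 / 26.6 = 2.9624
[out]/[in] = e^(2.9624) = 19.34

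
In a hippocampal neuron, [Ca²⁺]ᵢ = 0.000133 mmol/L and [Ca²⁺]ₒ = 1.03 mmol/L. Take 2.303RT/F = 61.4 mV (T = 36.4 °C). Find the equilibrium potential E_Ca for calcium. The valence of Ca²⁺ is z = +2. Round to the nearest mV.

119 mV

E = (61.4/z) · log₁₀([Ca²⁺]_out/[Ca²⁺]_in) with z = +2.
= (61.4/2) · log₁₀(1.03/0.000133) = 30.70 · log₁₀(7744)
= 30.70 · (3.8890) = 119.39 mV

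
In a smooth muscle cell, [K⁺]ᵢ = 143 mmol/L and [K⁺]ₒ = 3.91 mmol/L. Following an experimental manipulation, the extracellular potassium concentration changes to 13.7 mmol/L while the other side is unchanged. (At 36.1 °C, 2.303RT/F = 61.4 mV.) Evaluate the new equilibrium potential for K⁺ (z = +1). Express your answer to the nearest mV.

-63 mV

After the shift: [K⁺]_out = 13.7, [K⁺]_in = 143 mmol/L.
E_new = (61.4/1)·log₁₀(13.7/143) = 61.40 · (-1.0186) = -62.54 mV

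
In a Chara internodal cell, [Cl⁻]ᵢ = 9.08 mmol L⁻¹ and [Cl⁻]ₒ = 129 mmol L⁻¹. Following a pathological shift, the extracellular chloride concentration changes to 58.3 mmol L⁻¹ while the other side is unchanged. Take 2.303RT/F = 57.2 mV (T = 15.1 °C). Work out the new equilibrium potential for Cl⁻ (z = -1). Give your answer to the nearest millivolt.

After the shift: [Cl⁻]_out = 58.3, [Cl⁻]_in = 9.08 mmol L⁻¹.
E_new = (57.2/-1)·log₁₀(58.3/9.08) = -57.20 · (0.8076) = -46.19 mV

-46 mV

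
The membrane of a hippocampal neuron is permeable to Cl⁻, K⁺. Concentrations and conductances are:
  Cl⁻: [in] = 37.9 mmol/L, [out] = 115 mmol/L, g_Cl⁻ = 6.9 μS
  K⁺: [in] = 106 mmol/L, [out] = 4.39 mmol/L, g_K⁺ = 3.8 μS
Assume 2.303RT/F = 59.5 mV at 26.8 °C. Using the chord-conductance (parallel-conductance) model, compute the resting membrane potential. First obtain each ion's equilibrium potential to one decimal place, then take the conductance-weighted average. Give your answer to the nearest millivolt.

-48 mV

E_Cl⁻ = (59.5/-1)·log₁₀(115/37.9) = -28.7 mV
E_K⁺ = (59.5/1)·log₁₀(4.39/106) = -82.3 mV
Vm = (Σ gᵢEᵢ)/(Σ gᵢ) = (6.9·-28.7 + 3.8·-82.3) / (6.9 + 3.8)
= -510.77 / 10.7 = -47.74 mV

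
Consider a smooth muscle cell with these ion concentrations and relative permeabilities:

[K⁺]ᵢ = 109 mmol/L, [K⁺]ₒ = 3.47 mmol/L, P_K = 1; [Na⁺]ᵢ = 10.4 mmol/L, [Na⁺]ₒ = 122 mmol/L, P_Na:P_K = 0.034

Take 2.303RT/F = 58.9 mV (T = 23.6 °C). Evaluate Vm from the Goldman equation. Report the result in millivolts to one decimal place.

Vm = 58.9 · log₁₀[(Σ P·[cation]ₒ + Σ P·[anion]ᵢ) / (Σ P·[cation]ᵢ + Σ P·[anion]ₒ)]
Numerator = 1×3.47 + 0.034×122 = 7.618
Denominator = 1×109 + 0.034×10.4 = 109.4
Vm = 58.9 · log₁₀(0.069664) = 58.9 × (-1.1570) = -68.15 mV

-68.1 mV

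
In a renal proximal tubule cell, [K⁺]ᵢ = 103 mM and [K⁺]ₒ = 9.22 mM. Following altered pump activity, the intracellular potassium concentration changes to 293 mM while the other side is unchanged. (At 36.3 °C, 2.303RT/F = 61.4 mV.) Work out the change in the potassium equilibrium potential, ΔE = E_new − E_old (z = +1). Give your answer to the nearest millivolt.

E_old = (61.4/1)·log₁₀(9.22/103) = -64.35 mV
E_new = (61.4/1)·log₁₀(9.22/293) = -92.23 mV
ΔE = -92.23 − (-64.35) = -27.88 mV

-28 mV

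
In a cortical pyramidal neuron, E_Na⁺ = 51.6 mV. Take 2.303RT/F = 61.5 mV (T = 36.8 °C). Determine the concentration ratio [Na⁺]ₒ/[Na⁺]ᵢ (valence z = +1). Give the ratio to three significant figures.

6.90

log₁₀([out]/[in]) = E·z/(61.5) = 51.6 × 1 / 61.5 = 0.8390
[out]/[in] = 10^(0.8390) = 6.903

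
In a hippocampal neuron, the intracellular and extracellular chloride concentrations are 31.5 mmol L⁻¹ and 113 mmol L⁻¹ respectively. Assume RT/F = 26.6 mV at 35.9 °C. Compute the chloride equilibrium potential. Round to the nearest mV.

E = (26.6/z) · ln([Cl⁻]_out/[Cl⁻]_in) with z = -1.
For an anion, dividing by z = -1 reverses the sign.
= (26.6/-1) · ln(113/31.5) = -26.60 · ln(3.587)
= -26.60 · (1.2774) = -33.98 mV

-34 mV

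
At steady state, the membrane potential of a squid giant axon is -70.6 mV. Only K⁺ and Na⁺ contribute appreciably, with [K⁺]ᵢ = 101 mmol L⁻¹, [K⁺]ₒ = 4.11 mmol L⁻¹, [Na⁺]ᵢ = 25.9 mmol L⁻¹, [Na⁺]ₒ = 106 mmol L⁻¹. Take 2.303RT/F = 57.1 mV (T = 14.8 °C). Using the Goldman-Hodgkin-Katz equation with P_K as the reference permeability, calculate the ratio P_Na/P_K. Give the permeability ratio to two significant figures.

0.017

Let α = P_Na/P_K. GHK: Vm = 57.1·log₁₀[(Kₒ + α·Naₒ)/(Kᵢ + α·Naᵢ)].
10^(Vm/57.1) = 10^(-70.6/57.1) = 0.058019
So 0.058019·(Kᵢ + α·Naᵢ) = Kₒ + α·Naₒ → α = (0.058019·101.0 − 4.11) / (106.0 − 0.058019·25.9)
α = (5.86 − 4.11) / (106.0 − 1.503) = 1.75/104.5 = 0.01675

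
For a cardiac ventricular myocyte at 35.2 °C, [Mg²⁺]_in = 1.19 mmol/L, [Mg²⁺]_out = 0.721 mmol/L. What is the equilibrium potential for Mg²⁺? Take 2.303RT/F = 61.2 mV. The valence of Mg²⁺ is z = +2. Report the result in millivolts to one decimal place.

E = (61.2/z) · log₁₀([Mg²⁺]_out/[Mg²⁺]_in) with z = +2.
= (61.2/2) · log₁₀(0.721/1.19) = 30.60 · log₁₀(0.6059)
= 30.60 · (-0.2176) = -6.66 mV

-6.7 mV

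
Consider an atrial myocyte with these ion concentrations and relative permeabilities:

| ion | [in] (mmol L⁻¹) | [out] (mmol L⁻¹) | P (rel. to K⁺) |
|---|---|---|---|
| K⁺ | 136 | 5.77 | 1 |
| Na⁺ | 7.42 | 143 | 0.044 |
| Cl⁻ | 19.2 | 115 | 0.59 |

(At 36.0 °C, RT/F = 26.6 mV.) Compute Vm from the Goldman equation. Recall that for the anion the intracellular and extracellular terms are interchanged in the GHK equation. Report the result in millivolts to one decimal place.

Vm = 26.6 · ln[(Σ P·[cation]ₒ + Σ P·[anion]ᵢ) / (Σ P·[cation]ᵢ + Σ P·[anion]ₒ)]
Numerator = 1×5.77 + 0.044×143 + 0.59×19.2 = 23.39
Denominator = 1×136 + 0.044×7.42 + 0.59×115 = 204.2
Vm = 26.6 · ln(0.11456) = 26.6 × (-2.1667) = -57.63 mV

-57.6 mV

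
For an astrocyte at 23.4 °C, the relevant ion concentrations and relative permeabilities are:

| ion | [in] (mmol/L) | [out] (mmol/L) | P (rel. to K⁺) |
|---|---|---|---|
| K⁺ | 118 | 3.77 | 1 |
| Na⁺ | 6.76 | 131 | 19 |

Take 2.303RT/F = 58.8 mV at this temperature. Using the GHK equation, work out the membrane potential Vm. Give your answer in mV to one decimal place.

59.1 mV

Vm = 58.8 · log₁₀[(Σ P·[cation]ₒ + Σ P·[anion]ᵢ) / (Σ P·[cation]ᵢ + Σ P·[anion]ₒ)]
Numerator = 1×3.77 + 19×131 = 2493
Denominator = 1×118 + 19×6.76 = 246.4
Vm = 58.8 · log₁₀(10.115) = 58.8 × (1.0050) = 59.09 mV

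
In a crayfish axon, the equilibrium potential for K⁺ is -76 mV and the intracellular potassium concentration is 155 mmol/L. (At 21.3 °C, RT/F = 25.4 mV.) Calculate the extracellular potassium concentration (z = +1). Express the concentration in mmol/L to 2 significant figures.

Nernst: E = (25.4/1) · ln([out]/[in]), so ln([out]/[in]) = -76.0 × 1 / 25.4 = -2.9921.
[out]/[in] = e^(-2.9921) = 0.05018.
[out] = 0.05018 × 155 = 7.778 mmol/L.

7.8 mmol/L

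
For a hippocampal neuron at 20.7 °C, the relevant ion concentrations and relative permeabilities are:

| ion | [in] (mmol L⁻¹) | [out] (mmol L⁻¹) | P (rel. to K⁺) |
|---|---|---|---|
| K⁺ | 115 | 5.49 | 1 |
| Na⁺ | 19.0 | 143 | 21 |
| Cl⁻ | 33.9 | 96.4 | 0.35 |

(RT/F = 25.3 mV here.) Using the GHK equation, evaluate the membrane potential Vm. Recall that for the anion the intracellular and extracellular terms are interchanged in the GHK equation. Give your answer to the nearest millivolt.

43 mV

Vm = 25.3 · ln[(Σ P·[cation]ₒ + Σ P·[anion]ᵢ) / (Σ P·[cation]ᵢ + Σ P·[anion]ₒ)]
Numerator = 1×5.49 + 21×143 + 0.35×33.9 = 3020
Denominator = 1×115 + 21×19.0 + 0.35×96.4 = 547.7
Vm = 25.3 · ln(5.5142) = 25.3 × (1.7073) = 43.20 mV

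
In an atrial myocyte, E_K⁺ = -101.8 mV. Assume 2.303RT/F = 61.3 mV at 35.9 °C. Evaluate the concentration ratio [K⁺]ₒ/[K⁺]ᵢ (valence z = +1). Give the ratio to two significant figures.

log₁₀([out]/[in]) = E·z/(61.3) = -101.8 × 1 / 61.3 = -1.6607
[out]/[in] = 10^(-1.6607) = 0.02184

0.022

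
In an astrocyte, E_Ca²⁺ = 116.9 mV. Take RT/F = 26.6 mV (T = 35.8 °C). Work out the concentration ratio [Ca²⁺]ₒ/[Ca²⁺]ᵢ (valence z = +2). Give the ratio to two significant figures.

ln([out]/[in]) = E·z/(26.6) = 116.9 × 2 / 26.6 = 8.7895
[out]/[in] = e^(8.7895) = 6565

6600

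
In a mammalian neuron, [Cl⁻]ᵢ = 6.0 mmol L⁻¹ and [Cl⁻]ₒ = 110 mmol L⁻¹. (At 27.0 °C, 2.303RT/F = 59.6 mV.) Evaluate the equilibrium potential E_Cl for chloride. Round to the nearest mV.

-75 mV

E = (59.6/z) · log₁₀([Cl⁻]_out/[Cl⁻]_in) with z = -1.
For an anion, dividing by z = -1 reverses the sign.
= (59.6/-1) · log₁₀(110/6.0) = -59.60 · log₁₀(18.33)
= -59.60 · (1.2632) = -75.29 mV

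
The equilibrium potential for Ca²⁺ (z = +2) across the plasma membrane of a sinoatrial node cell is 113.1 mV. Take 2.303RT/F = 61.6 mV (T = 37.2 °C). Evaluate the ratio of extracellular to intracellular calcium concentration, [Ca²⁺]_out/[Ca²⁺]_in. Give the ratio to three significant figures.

4700

log₁₀([out]/[in]) = E·z/(61.6) = 113.1 × 2 / 61.6 = 3.6721
[out]/[in] = 10^(3.6721) = 4700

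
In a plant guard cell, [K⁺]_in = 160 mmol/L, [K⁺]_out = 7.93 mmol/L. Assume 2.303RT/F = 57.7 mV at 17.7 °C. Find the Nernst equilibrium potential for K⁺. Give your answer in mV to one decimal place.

E = (57.7/z) · log₁₀([K⁺]_out/[K⁺]_in) with z = +1.
= (57.7/1) · log₁₀(7.93/160) = 57.70 · log₁₀(0.04956)
= 57.70 · (-1.3048) = -75.29 mV

-75.3 mV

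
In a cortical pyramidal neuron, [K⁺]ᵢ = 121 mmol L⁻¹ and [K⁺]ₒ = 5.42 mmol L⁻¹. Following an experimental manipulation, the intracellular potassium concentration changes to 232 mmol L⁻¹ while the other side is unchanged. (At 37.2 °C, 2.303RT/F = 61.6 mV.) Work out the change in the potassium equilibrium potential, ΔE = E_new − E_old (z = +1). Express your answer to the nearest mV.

E_old = (61.6/1)·log₁₀(5.42/121) = -83.09 mV
E_new = (61.6/1)·log₁₀(5.42/232) = -100.50 mV
ΔE = -100.50 − (-83.09) = -17.41 mV

-17 mV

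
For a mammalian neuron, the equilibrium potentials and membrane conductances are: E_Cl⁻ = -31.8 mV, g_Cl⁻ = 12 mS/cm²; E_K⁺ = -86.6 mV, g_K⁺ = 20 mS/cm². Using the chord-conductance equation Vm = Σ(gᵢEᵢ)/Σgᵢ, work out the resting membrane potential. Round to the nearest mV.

Σ gᵢEᵢ = 12·(-31.8) + 20·(-86.6) = -2113.60
Σ gᵢ = 12 + 20 = 32
Vm = -2113.60 / 32 = -66.05 mV

-66 mV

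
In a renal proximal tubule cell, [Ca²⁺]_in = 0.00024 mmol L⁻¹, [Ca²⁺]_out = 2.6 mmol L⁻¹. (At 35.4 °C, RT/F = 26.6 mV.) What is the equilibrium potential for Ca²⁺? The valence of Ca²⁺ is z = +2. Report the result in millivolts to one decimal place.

123.6 mV

E = (26.6/z) · ln([Ca²⁺]_out/[Ca²⁺]_in) with z = +2.
= (26.6/2) · ln(2.6/0.00024) = 13.30 · ln(1.083e+04)
= 13.30 · (9.2904) = 123.56 mV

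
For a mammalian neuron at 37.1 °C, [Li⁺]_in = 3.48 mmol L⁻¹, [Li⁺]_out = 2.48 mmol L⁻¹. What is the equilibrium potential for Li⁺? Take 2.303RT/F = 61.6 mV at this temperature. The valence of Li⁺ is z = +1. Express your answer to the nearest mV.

-9 mV

E = (61.6/z) · log₁₀([Li⁺]_out/[Li⁺]_in) with z = +1.
= (61.6/1) · log₁₀(2.48/3.48) = 61.60 · log₁₀(0.7126)
= 61.60 · (-0.1471) = -9.06 mV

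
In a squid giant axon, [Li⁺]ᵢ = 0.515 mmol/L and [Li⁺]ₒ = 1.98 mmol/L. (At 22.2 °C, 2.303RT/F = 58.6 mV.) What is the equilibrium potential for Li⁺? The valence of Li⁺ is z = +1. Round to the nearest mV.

E = (58.6/z) · log₁₀([Li⁺]_out/[Li⁺]_in) with z = +1.
= (58.6/1) · log₁₀(1.98/0.515) = 58.60 · log₁₀(3.845)
= 58.60 · (0.5849) = 34.27 mV

34 mV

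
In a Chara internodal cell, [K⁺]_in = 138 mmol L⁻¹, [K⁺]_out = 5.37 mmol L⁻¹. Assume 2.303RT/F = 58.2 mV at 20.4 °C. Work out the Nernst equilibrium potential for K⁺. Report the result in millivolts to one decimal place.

-82.1 mV

E = (58.2/z) · log₁₀([K⁺]_out/[K⁺]_in) with z = +1.
= (58.2/1) · log₁₀(5.37/138) = 58.20 · log₁₀(0.03891)
= 58.20 · (-1.4099) = -82.06 mV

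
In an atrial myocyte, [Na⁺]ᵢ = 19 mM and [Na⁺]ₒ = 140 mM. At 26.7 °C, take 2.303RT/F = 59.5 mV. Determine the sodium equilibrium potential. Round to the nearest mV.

52 mV

E = (59.5/z) · log₁₀([Na⁺]_out/[Na⁺]_in) with z = +1.
= (59.5/1) · log₁₀(140/19) = 59.50 · log₁₀(7.368)
= 59.50 · (0.8674) = 51.61 mV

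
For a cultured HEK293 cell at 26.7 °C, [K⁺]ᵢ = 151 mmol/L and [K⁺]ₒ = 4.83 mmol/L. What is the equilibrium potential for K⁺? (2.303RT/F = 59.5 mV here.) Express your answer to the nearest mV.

-89 mV

E = (59.5/z) · log₁₀([K⁺]_out/[K⁺]_in) with z = +1.
= (59.5/1) · log₁₀(4.83/151) = 59.50 · log₁₀(0.03199)
= 59.50 · (-1.4950) = -88.95 mV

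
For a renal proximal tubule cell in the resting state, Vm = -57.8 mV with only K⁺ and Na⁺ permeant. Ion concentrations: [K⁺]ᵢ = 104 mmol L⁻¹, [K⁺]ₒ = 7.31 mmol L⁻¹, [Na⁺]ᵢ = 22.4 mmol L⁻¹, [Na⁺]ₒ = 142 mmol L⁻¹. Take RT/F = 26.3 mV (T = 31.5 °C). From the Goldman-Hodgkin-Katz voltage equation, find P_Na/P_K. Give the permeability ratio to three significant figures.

Let α = P_Na/P_K. GHK: Vm = 26.3·ln[(Kₒ + α·Naₒ)/(Kᵢ + α·Naᵢ)].
e^(Vm/26.3) = e^(-57.8/26.3) = 0.11106
So 0.11106·(Kᵢ + α·Naᵢ) = Kₒ + α·Naₒ → α = (0.11106·104.0 − 7.31) / (142.0 − 0.11106·22.4)
α = (11.55 − 7.31) / (142.0 − 2.488) = 4.24/139.5 = 0.03039

0.0304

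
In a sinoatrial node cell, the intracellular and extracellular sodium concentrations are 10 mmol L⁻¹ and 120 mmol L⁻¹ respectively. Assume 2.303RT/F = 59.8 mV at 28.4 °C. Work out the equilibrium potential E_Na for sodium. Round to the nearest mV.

65 mV

E = (59.8/z) · log₁₀([Na⁺]_out/[Na⁺]_in) with z = +1.
= (59.8/1) · log₁₀(120/10) = 59.80 · log₁₀(12)
= 59.80 · (1.0792) = 64.54 mV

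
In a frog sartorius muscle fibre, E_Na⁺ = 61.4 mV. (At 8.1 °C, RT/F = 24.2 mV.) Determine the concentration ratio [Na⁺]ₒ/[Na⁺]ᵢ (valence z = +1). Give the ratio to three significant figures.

ln([out]/[in]) = E·z/(24.2) = 61.4 × 1 / 24.2 = 2.5372
[out]/[in] = e^(2.5372) = 12.64

12.6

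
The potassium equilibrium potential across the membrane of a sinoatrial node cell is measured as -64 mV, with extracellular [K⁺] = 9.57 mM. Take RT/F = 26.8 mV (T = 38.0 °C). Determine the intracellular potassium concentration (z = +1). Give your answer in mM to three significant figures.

Nernst: E = (26.8/1) · ln([out]/[in]), so ln([out]/[in]) = -64.0 × 1 / 26.8 = -2.3881.
[out]/[in] = e^(-2.3881) = 0.09181.
[in] = 9.57 / 0.09181 = 104.2 mM.

104 mM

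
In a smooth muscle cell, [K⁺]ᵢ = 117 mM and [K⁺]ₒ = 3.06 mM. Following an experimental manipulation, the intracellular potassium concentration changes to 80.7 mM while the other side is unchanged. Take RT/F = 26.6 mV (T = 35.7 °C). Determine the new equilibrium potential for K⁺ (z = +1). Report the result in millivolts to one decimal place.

After the shift: [K⁺]_out = 3.06, [K⁺]_in = 80.7 mM.
E_new = (26.6/1)·ln(3.06/80.7) = 26.60 · (-3.2723) = -87.04 mV

-87.0 mV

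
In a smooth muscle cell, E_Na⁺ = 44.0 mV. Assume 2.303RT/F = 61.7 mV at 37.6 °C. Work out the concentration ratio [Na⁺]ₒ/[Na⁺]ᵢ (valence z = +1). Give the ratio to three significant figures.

5.17

log₁₀([out]/[in]) = E·z/(61.7) = 44.0 × 1 / 61.7 = 0.7131
[out]/[in] = 10^(0.7131) = 5.166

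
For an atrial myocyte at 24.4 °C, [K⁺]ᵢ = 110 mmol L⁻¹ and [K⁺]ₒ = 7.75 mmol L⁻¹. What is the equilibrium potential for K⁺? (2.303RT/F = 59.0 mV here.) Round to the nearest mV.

-68 mV

E = (59.0/z) · log₁₀([K⁺]_out/[K⁺]_in) with z = +1.
= (59.0/1) · log₁₀(7.75/110) = 59.00 · log₁₀(0.07045)
= 59.00 · (-1.1521) = -67.97 mV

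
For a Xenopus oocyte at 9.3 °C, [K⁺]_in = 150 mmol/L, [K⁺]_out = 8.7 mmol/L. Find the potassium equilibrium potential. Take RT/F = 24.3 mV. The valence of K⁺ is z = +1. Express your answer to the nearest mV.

-69 mV

E = (24.3/z) · ln([K⁺]_out/[K⁺]_in) with z = +1.
= (24.3/1) · ln(8.7/150) = 24.30 · ln(0.058)
= 24.30 · (-2.8473) = -69.19 mV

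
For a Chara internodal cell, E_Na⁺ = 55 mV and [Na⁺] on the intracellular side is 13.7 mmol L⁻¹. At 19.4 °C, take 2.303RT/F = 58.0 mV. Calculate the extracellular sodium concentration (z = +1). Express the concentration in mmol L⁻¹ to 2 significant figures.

Nernst: E = (58.0/1) · log₁₀([out]/[in]), so log₁₀([out]/[in]) = 55.0 × 1 / 58.0 = 0.9483.
[out]/[in] = 10^(0.9483) = 8.877.
[out] = 8.877 × 13.7 = 121.6 mmol L⁻¹.

120 mmol L⁻¹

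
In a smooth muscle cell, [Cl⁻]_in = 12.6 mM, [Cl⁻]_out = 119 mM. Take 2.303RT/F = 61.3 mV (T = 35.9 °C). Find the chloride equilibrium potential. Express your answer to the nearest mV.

E = (61.3/z) · log₁₀([Cl⁻]_out/[Cl⁻]_in) with z = -1.
For an anion, dividing by z = -1 reverses the sign.
= (61.3/-1) · log₁₀(119/12.6) = -61.30 · log₁₀(9.444)
= -61.30 · (0.9752) = -59.78 mV

-60 mV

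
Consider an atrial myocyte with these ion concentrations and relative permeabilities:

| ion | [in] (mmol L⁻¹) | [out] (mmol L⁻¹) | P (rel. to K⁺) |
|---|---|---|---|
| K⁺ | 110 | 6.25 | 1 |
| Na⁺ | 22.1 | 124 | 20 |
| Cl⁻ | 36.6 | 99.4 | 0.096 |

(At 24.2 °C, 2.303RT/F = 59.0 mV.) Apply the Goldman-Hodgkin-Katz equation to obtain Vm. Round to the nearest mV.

Vm = 59.0 · log₁₀[(Σ P·[cation]ₒ + Σ P·[anion]ᵢ) / (Σ P·[cation]ᵢ + Σ P·[anion]ₒ)]
Numerator = 1×6.25 + 20×124 + 0.096×36.6 = 2490
Denominator = 1×110 + 20×22.1 + 0.096×99.4 = 561.5
Vm = 59.0 · log₁₀(4.4338) = 59.0 × (0.6468) = 38.16 mV

38 mV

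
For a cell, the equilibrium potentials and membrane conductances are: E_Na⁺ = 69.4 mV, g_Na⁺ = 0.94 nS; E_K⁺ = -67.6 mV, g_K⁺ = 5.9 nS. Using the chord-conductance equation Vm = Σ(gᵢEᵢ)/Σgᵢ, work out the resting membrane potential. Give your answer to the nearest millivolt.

-49 mV

Σ gᵢEᵢ = 0.94·(69.4) + 5.9·(-67.6) = -333.60
Σ gᵢ = 0.94 + 5.9 = 6.84
Vm = -333.60 / 6.84 = -48.77 mV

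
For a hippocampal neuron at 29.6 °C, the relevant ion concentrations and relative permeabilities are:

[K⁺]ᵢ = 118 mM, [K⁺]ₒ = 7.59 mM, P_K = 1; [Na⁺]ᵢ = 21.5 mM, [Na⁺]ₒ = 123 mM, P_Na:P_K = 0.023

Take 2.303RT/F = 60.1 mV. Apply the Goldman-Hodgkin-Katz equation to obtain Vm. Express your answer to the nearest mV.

Vm = 60.1 · log₁₀[(Σ P·[cation]ₒ + Σ P·[anion]ᵢ) / (Σ P·[cation]ᵢ + Σ P·[anion]ₒ)]
Numerator = 1×7.59 + 0.023×123 = 10.42
Denominator = 1×118 + 0.023×21.5 = 118.5
Vm = 60.1 · log₁₀(0.087928) = 60.1 × (-1.0559) = -63.46 mV

-63 mV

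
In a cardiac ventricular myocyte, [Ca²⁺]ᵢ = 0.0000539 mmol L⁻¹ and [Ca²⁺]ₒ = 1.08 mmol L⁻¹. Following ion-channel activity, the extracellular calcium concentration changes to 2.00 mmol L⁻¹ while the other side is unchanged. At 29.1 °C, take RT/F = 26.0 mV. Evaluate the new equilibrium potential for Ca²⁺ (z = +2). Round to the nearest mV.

137 mV

After the shift: [Ca²⁺]_out = 2.00, [Ca²⁺]_in = 0.0000539 mmol L⁻¹.
E_new = (26.0/2)·ln(2.00/0.0000539) = 13.00 · (10.5215) = 136.78 mV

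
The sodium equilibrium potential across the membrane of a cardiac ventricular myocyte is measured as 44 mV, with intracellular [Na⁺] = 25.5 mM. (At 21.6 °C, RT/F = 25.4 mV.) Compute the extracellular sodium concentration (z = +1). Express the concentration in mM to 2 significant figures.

140 mM

Nernst: E = (25.4/1) · ln([out]/[in]), so ln([out]/[in]) = 44.0 × 1 / 25.4 = 1.7323.
[out]/[in] = e^(1.7323) = 5.654.
[out] = 5.654 × 25.5 = 144.2 mM.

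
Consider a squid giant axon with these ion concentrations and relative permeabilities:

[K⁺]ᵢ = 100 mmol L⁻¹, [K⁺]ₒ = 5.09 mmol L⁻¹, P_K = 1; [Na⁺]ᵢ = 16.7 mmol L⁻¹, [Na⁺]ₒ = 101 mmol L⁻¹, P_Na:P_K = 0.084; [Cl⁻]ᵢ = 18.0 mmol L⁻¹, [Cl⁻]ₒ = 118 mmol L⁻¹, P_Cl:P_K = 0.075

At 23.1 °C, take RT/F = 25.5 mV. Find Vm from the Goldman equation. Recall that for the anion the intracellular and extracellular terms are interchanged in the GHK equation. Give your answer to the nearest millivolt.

Vm = 25.5 · ln[(Σ P·[cation]ₒ + Σ P·[anion]ᵢ) / (Σ P·[cation]ᵢ + Σ P·[anion]ₒ)]
Numerator = 1×5.09 + 0.084×101 + 0.075×18.0 = 14.92
Denominator = 1×100 + 0.084×16.7 + 0.075×118 = 110.3
Vm = 25.5 · ln(0.13536) = 25.5 × (-1.9998) = -51.00 mV

-51 mV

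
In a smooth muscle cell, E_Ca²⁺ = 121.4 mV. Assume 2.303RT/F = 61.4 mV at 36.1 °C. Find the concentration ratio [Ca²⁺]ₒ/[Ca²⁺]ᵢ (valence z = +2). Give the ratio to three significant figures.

9000

log₁₀([out]/[in]) = E·z/(61.4) = 121.4 × 2 / 61.4 = 3.9544
[out]/[in] = 10^(3.9544) = 9003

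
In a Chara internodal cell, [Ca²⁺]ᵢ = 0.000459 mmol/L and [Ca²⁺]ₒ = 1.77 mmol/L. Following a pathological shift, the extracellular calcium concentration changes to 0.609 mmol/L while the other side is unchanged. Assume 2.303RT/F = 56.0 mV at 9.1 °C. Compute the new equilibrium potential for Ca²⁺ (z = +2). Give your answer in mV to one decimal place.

87.4 mV

After the shift: [Ca²⁺]_out = 0.609, [Ca²⁺]_in = 0.000459 mmol/L.
E_new = (56.0/2)·log₁₀(0.609/0.000459) = 28.00 · (3.1228) = 87.44 mV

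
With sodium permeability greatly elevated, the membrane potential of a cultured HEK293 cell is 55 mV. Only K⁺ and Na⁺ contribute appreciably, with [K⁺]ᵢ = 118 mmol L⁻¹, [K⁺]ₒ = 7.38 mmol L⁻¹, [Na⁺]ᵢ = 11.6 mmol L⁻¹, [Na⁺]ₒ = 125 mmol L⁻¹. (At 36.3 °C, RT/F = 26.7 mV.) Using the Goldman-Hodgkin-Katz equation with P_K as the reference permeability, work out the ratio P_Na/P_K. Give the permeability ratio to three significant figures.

27.0

Let α = P_Na/P_K. GHK: Vm = 26.7·ln[(Kₒ + α·Naₒ)/(Kᵢ + α·Naᵢ)].
e^(Vm/26.7) = e^(55.0/26.7) = 7.8454
So 7.8454·(Kᵢ + α·Naᵢ) = Kₒ + α·Naₒ → α = (7.8454·118.0 − 7.38) / (125.0 − 7.8454·11.6)
α = (925.8 − 7.38) / (125.0 − 91.01) = 918.4/33.99 = 27.02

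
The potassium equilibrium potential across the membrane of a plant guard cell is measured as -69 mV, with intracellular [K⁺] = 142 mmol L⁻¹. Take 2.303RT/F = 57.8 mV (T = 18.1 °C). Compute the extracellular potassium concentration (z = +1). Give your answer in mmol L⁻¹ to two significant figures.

Nernst: E = (57.8/1) · log₁₀([out]/[in]), so log₁₀([out]/[in]) = -69.0 × 1 / 57.8 = -1.1938.
[out]/[in] = 10^(-1.1938) = 0.06401.
[out] = 0.06401 × 142 = 9.089 mmol L⁻¹.

9.1 mmol L⁻¹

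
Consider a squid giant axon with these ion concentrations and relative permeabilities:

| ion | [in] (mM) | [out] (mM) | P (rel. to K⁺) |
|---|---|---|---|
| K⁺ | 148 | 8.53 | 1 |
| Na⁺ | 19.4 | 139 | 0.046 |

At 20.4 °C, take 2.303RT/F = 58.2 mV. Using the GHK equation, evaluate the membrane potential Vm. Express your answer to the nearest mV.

Vm = 58.2 · log₁₀[(Σ P·[cation]ₒ + Σ P·[anion]ᵢ) / (Σ P·[cation]ᵢ + Σ P·[anion]ₒ)]
Numerator = 1×8.53 + 0.046×139 = 14.92
Denominator = 1×148 + 0.046×19.4 = 148.9
Vm = 58.2 · log₁₀(0.10023) = 58.2 × (-0.9990) = -58.14 mV

-58 mV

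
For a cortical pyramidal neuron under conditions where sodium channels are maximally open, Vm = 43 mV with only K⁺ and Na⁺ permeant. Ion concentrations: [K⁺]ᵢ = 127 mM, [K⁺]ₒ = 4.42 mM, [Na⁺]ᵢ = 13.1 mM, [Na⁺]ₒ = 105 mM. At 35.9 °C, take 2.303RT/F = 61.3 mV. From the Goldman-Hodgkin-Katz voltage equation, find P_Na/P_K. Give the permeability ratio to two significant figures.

Let α = P_Na/P_K. GHK: Vm = 61.3·log₁₀[(Kₒ + α·Naₒ)/(Kᵢ + α·Naᵢ)].
10^(Vm/61.3) = 10^(43.0/61.3) = 5.0288
So 5.0288·(Kᵢ + α·Naᵢ) = Kₒ + α·Naₒ → α = (5.0288·127.0 − 4.42) / (105.0 − 5.0288·13.1)
α = (638.7 − 4.42) / (105.0 − 65.88) = 634.2/39.12 = 16.21

16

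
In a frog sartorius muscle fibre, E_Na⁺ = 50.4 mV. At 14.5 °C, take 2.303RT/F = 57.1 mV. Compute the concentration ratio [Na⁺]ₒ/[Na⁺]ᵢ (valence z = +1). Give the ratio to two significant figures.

7.6

log₁₀([out]/[in]) = E·z/(57.1) = 50.4 × 1 / 57.1 = 0.8827
[out]/[in] = 10^(0.8827) = 7.632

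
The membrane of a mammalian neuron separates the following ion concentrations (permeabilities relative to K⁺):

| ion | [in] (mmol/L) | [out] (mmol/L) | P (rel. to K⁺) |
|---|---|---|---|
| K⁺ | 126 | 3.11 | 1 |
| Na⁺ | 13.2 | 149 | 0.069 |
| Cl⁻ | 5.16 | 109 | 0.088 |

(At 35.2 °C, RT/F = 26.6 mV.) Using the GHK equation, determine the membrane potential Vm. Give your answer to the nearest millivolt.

-61 mV

Vm = 26.6 · ln[(Σ P·[cation]ₒ + Σ P·[anion]ᵢ) / (Σ P·[cation]ᵢ + Σ P·[anion]ₒ)]
Numerator = 1×3.11 + 0.069×149 + 0.088×5.16 = 13.85
Denominator = 1×126 + 0.069×13.2 + 0.088×109 = 136.5
Vm = 26.6 · ln(0.10143) = 26.6 × (-2.2884) = -60.87 mV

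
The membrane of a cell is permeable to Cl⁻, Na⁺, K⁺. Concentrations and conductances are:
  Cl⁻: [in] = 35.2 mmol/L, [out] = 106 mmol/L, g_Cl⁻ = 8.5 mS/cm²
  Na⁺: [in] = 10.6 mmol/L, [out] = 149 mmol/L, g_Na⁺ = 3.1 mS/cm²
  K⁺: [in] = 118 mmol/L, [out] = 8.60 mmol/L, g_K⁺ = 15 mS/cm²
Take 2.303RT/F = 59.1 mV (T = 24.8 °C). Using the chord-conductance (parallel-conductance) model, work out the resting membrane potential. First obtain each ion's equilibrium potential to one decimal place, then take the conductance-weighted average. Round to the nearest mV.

-39 mV

E_Cl⁻ = (59.1/-1)·log₁₀(106/35.2) = -28.3 mV
E_Na⁺ = (59.1/1)·log₁₀(149/10.6) = 67.8 mV
E_K⁺ = (59.1/1)·log₁₀(8.60/118) = -67.2 mV
Vm = (Σ gᵢEᵢ)/(Σ gᵢ) = (8.5·-28.3 + 3.1·67.8 + 15·-67.2) / (8.5 + 3.1 + 15)
= -1038.37 / 26.6 = -39.04 mV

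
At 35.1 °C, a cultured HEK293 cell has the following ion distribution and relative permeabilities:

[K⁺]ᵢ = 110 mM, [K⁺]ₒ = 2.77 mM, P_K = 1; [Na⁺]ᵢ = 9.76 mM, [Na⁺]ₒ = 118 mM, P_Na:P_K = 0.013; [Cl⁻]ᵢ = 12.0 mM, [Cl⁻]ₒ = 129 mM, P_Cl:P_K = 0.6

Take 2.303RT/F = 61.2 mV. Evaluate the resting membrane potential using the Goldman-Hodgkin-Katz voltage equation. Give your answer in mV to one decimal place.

-74.2 mV

Vm = 61.2 · log₁₀[(Σ P·[cation]ₒ + Σ P·[anion]ᵢ) / (Σ P·[cation]ᵢ + Σ P·[anion]ₒ)]
Numerator = 1×2.77 + 0.013×118 + 0.6×12.0 = 11.5
Denominator = 1×110 + 0.013×9.76 + 0.6×129 = 187.5
Vm = 61.2 · log₁₀(0.061346) = 61.2 × (-1.2122) = -74.19 mV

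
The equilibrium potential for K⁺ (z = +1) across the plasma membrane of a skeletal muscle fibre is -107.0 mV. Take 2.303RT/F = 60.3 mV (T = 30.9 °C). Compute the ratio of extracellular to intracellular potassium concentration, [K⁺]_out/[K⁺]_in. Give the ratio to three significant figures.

log₁₀([out]/[in]) = E·z/(60.3) = -107.0 × 1 / 60.3 = -1.7745
[out]/[in] = 10^(-1.7745) = 0.01681

0.0168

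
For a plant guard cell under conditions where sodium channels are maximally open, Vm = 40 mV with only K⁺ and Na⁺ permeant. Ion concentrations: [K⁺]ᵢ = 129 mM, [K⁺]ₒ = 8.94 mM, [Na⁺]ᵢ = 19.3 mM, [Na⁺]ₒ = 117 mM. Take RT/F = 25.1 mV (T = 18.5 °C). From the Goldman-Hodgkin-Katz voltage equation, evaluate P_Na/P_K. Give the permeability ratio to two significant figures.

Let α = P_Na/P_K. GHK: Vm = 25.1·ln[(Kₒ + α·Naₒ)/(Kᵢ + α·Naᵢ)].
e^(Vm/25.1) = e^(40.0/25.1) = 4.9216
So 4.9216·(Kᵢ + α·Naᵢ) = Kₒ + α·Naₒ → α = (4.9216·129.0 − 8.94) / (117.0 − 4.9216·19.3)
α = (634.9 − 8.94) / (117.0 − 94.99) = 625.9/22.01 = 28.43

28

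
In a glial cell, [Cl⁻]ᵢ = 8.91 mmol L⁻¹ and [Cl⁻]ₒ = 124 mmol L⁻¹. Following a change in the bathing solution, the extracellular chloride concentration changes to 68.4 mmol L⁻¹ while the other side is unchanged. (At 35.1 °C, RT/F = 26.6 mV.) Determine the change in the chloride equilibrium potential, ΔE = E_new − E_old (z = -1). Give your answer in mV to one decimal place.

15.8 mV

E_old = (26.6/-1)·ln(124/8.91) = -70.04 mV
E_new = (26.6/-1)·ln(68.4/8.91) = -54.22 mV
ΔE = -54.22 − (-70.04) = 15.82 mV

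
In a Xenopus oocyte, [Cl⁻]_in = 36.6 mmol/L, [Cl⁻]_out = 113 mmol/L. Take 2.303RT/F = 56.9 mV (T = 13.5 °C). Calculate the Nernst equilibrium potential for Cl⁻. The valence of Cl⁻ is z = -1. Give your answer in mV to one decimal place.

-27.9 mV

E = (56.9/z) · log₁₀([Cl⁻]_out/[Cl⁻]_in) with z = -1.
For an anion, dividing by z = -1 reverses the sign.
= (56.9/-1) · log₁₀(113/36.6) = -56.90 · log₁₀(3.087)
= -56.90 · (0.4896) = -27.86 mV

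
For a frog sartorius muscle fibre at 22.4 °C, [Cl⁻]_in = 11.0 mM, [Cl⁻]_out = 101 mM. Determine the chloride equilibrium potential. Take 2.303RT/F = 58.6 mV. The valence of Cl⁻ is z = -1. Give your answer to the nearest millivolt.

-56 mV

E = (58.6/z) · log₁₀([Cl⁻]_out/[Cl⁻]_in) with z = -1.
For an anion, dividing by z = -1 reverses the sign.
= (58.6/-1) · log₁₀(101/11.0) = -58.60 · log₁₀(9.182)
= -58.60 · (0.9629) = -56.43 mV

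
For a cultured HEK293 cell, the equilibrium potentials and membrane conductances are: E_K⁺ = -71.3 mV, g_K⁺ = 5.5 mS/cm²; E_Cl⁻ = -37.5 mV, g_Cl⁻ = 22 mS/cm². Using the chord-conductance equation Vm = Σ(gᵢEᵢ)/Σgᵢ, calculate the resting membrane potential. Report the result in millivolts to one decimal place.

-44.3 mV

Σ gᵢEᵢ = 5.5·(-71.3) + 22·(-37.5) = -1217.15
Σ gᵢ = 5.5 + 22 = 27.5
Vm = -1217.15 / 27.5 = -44.26 mV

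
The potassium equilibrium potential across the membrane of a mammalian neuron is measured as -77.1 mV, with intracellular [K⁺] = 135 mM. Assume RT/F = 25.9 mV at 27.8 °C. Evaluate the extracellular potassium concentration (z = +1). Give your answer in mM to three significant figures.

6.88 mM

Nernst: E = (25.9/1) · ln([out]/[in]), so ln([out]/[in]) = -77.1 × 1 / 25.9 = -2.9768.
[out]/[in] = e^(-2.9768) = 0.05095.
[out] = 0.05095 × 135 = 6.879 mM.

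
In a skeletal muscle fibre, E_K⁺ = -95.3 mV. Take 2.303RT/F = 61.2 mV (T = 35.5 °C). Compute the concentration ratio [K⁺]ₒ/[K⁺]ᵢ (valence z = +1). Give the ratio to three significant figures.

log₁₀([out]/[in]) = E·z/(61.2) = -95.3 × 1 / 61.2 = -1.5572
[out]/[in] = 10^(-1.5572) = 0.02772

0.0277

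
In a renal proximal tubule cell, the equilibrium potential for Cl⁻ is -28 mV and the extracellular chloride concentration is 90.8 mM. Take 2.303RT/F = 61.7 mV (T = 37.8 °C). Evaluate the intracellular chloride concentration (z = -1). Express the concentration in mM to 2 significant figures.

32 mM

Nernst: E = (61.7/-1) · log₁₀([out]/[in]), so log₁₀([out]/[in]) = -28.0 × -1 / 61.7 = 0.4538.
[out]/[in] = 10^(0.4538) = 2.843.
[in] = 90.8 / 2.843 = 31.94 mM.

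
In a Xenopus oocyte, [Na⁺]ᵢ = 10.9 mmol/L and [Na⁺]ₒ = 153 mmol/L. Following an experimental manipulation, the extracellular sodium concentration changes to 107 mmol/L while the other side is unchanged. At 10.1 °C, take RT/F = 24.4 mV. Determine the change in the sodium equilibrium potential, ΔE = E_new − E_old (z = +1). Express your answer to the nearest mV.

E_old = (24.4/1)·ln(153/10.9) = 64.46 mV
E_new = (24.4/1)·ln(107/10.9) = 55.73 mV
ΔE = 55.73 − (64.46) = -8.73 mV

-9 mV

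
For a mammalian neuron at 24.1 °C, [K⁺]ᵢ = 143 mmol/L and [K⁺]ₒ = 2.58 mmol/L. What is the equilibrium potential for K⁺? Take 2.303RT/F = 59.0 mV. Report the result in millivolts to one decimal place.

-102.9 mV

E = (59.0/z) · log₁₀([K⁺]_out/[K⁺]_in) with z = +1.
= (59.0/1) · log₁₀(2.58/143) = 59.00 · log₁₀(0.01804)
= 59.00 · (-1.7437) = -102.88 mV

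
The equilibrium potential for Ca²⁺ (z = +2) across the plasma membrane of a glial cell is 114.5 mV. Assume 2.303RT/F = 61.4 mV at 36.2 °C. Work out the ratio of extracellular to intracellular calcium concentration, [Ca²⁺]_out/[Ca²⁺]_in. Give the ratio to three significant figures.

log₁₀([out]/[in]) = E·z/(61.4) = 114.5 × 2 / 61.4 = 3.7296
[out]/[in] = 10^(3.7296) = 5366

5370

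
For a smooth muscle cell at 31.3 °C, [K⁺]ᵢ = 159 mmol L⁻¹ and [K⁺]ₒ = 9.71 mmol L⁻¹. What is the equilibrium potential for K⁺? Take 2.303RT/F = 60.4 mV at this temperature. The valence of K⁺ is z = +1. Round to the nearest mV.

E = (60.4/z) · log₁₀([K⁺]_out/[K⁺]_in) with z = +1.
= (60.4/1) · log₁₀(9.71/159) = 60.40 · log₁₀(0.06107)
= 60.40 · (-1.2142) = -73.34 mV

-73 mV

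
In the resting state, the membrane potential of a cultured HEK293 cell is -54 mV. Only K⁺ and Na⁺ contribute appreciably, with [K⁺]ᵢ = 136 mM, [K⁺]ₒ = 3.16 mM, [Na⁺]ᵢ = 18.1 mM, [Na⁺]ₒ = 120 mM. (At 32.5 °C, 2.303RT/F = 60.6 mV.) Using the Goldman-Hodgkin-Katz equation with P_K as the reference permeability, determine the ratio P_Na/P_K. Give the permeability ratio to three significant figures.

Let α = P_Na/P_K. GHK: Vm = 60.6·log₁₀[(Kₒ + α·Naₒ)/(Kᵢ + α·Naᵢ)].
10^(Vm/60.6) = 10^(-54.0/60.6) = 0.1285
So 0.1285·(Kᵢ + α·Naᵢ) = Kₒ + α·Naₒ → α = (0.1285·136.0 − 3.16) / (120.0 − 0.1285·18.1)
α = (17.48 − 3.16) / (120.0 − 2.326) = 14.32/117.7 = 0.1217

0.122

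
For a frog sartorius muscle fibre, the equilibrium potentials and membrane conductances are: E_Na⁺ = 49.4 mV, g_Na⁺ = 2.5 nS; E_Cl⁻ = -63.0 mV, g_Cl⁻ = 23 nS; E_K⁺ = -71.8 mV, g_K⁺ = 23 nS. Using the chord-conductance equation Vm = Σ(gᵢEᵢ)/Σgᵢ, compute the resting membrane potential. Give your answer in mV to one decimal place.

Σ gᵢEᵢ = 2.5·(49.4) + 23·(-63.0) + 23·(-71.8) = -2976.90
Σ gᵢ = 2.5 + 23 + 23 = 48.5
Vm = -2976.90 / 48.5 = -61.38 mV

-61.4 mV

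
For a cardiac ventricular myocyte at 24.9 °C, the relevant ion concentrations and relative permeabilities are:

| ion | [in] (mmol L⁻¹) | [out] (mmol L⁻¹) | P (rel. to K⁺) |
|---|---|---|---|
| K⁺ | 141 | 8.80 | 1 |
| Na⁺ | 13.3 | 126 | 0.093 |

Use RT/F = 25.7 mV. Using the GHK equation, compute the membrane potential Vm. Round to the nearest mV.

-50 mV

Vm = 25.7 · ln[(Σ P·[cation]ₒ + Σ P·[anion]ᵢ) / (Σ P·[cation]ᵢ + Σ P·[anion]ₒ)]
Numerator = 1×8.80 + 0.093×126 = 20.52
Denominator = 1×141 + 0.093×13.3 = 142.2
Vm = 25.7 · ln(0.14425) = 25.7 × (-1.9362) = -49.76 mV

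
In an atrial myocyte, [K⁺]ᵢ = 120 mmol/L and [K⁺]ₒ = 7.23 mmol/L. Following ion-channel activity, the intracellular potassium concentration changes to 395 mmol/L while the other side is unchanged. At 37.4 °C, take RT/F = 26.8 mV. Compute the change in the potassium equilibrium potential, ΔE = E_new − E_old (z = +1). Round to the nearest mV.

E_old = (26.8/1)·ln(7.23/120) = -75.29 mV
E_new = (26.8/1)·ln(7.23/395) = -107.22 mV
ΔE = -107.22 − (-75.29) = -31.93 mV

-32 mV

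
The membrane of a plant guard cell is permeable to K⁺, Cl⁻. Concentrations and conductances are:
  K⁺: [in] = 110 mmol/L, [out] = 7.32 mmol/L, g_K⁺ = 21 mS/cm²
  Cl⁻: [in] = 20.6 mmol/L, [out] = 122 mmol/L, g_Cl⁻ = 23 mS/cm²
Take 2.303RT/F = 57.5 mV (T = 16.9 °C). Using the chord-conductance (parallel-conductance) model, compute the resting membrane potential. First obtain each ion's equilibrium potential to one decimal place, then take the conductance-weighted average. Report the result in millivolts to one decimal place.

-55.5 mV

E_K⁺ = (57.5/1)·log₁₀(7.32/110) = -67.7 mV
E_Cl⁻ = (57.5/-1)·log₁₀(122/20.6) = -44.4 mV
Vm = (Σ gᵢEᵢ)/(Σ gᵢ) = (21·-67.7 + 23·-44.4) / (21 + 23)
= -2442.90 / 44 = -55.52 mV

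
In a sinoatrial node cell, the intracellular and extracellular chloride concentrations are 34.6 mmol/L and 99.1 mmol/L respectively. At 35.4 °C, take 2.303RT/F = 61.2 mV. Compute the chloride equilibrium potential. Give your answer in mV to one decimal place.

-28.0 mV

E = (61.2/z) · log₁₀([Cl⁻]_out/[Cl⁻]_in) with z = -1.
For an anion, dividing by z = -1 reverses the sign.
= (61.2/-1) · log₁₀(99.1/34.6) = -61.20 · log₁₀(2.864)
= -61.20 · (0.4570) = -27.97 mV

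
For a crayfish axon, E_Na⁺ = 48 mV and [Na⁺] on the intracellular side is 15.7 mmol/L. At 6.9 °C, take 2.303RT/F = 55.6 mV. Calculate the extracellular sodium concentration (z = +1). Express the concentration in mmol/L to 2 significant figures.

Nernst: E = (55.6/1) · log₁₀([out]/[in]), so log₁₀([out]/[in]) = 48.0 × 1 / 55.6 = 0.8633.
[out]/[in] = 10^(0.8633) = 7.3.
[out] = 7.3 × 15.7 = 114.6 mmol/L.

110 mmol/L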